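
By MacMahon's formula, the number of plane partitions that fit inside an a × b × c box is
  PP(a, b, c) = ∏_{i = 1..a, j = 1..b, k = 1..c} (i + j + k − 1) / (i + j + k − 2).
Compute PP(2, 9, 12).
PP(2, 9, 12) = 14620666060

Evaluate the triple product over i = 1..2, j = 1..9, k = 1..12. The factors are (2/1) · (3/2) · (4/3) · (5/4) · (6/5) · (7/6) · (8/7) · (9/8) · … (216 factors total). The numerators and denominators telescope so the product is an integer; carrying out the multiplication exactly gives PP(2, 9, 12) = 14620666060.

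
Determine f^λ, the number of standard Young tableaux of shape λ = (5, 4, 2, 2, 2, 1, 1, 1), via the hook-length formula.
# SYT of shape (5, 4, 2, 2, 2, 1, 1, 1) = 6126120

Hook-length formula: f^λ = n! / Π hook(c), product over all cells c of the Young diagram. For λ = (5, 4, 2, 2, 2, 1, 1, 1), n = 18 boxes. Hook lengths by row (left-to-right, top-to-bottom): [12, 8, 4, 3, 1]; [10, 6, 2, 1]; [7, 3]; [6, 2]; [5, 1]; [3]; [2]; [1]. Product of hooks = 1045094400. So f^λ = 18! / 1045094400 = 6402373705728000 / 1045094400 = 6126120.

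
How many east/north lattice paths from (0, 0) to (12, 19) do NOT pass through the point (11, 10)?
Number of paths = 137593365

Total paths from (0, 0) to (12, 19): C(31, 12) = 141120525. Paths through (11, 10): (paths (0, 0) → (11, 10)) × (paths (11, 10) → (12, 19)) = C(21, 11) · C(10, 1) = 352716 · 10 = 3527160. Avoidance count = 141120525 − 3527160 = 137593365.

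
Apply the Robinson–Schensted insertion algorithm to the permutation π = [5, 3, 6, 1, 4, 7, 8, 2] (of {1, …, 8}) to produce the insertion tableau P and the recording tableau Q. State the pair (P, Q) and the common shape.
P = [1, 2, 7, 8] / [3, 4] / [5, 6];  Q = [1, 3, 6, 7] / [2, 5] / [4, 8];  common shape = (4, 2, 2)

Row-insert the values π_1, π_2, … into P one at a time, bumping the leftmost entry strictly greater than the inserted value down to the next row. The recording tableau Q records, in position (i, j), the step at which that cell was added to P.
  Insert 5 (step 1): P = [5];  Q = [1]
  Insert 3 (step 2): P = [3] / [5];  Q = [1] / [2]
  Insert 6 (step 3): P = [3, 6] / [5];  Q = [1, 3] / [2]
  Insert 1 (step 4): P = [1, 6] / [3] / [5];  Q = [1, 3] / [2] / [4]
  Insert 4 (step 5): P = [1, 4] / [3, 6] / [5];  Q = [1, 3] / [2, 5] / [4]
  Insert 7 (step 6): P = [1, 4, 7] / [3, 6] / [5];  Q = [1, 3, 6] / [2, 5] / [4]
  Insert 8 (step 7): P = [1, 4, 7, 8] / [3, 6] / [5];  Q = [1, 3, 6, 7] / [2, 5] / [4]
  Insert 2 (step 8): P = [1, 2, 7, 8] / [3, 4] / [5, 6];  Q = [1, 3, 6, 7] / [2, 5] / [4, 8]
Final shape: (4, 2, 2).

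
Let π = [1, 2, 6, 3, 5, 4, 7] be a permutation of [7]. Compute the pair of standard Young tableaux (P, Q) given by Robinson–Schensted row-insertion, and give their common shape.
P = [1, 2, 3, 4, 7] / [5] / [6];  Q = [1, 2, 3, 5, 7] / [4] / [6];  common shape = (5, 1, 1)

Row-insert the values π_1, π_2, … into P one at a time, bumping the leftmost entry strictly greater than the inserted value down to the next row. The recording tableau Q records, in position (i, j), the step at which that cell was added to P.
  Insert 1 (step 1): P = [1];  Q = [1]
  Insert 2 (step 2): P = [1, 2];  Q = [1, 2]
  Insert 6 (step 3): P = [1, 2, 6];  Q = [1, 2, 3]
  Insert 3 (step 4): P = [1, 2, 3] / [6];  Q = [1, 2, 3] / [4]
  Insert 5 (step 5): P = [1, 2, 3, 5] / [6];  Q = [1, 2, 3, 5] / [4]
  Insert 4 (step 6): P = [1, 2, 3, 4] / [5] / [6];  Q = [1, 2, 3, 5] / [4] / [6]
  Insert 7 (step 7): P = [1, 2, 3, 4, 7] / [5] / [6];  Q = [1, 2, 3, 5, 7] / [4] / [6]
Final shape: (5, 1, 1).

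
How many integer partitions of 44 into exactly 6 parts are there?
p(44, 6 parts) = 3009

Partitions of n into exactly k parts are in bijection with partitions of n − k into at most k parts (subtract 1 from each part). So p(44, exactly 6) = p(38, parts ≤ 6). Computing via the recurrence p(m, j) = p(m, j−1) + p(m−j, j) gives 3009.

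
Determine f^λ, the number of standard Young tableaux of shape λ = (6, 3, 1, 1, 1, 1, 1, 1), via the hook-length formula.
# SYT of shape (6, 3, 1, 1, 1, 1, 1, 1) = 43120

Hook-length formula: f^λ = n! / Π hook(c), product over all cells c of the Young diagram. For λ = (6, 3, 1, 1, 1, 1, 1, 1), n = 15 boxes. Hook lengths by row (left-to-right, top-to-bottom): [13, 6, 5, 3, 2, 1]; [9, 2, 1]; [6]; [5]; [4]; [3]; [2]; [1]. Product of hooks = 30326400. So f^λ = 15! / 30326400 = 1307674368000 / 30326400 = 43120.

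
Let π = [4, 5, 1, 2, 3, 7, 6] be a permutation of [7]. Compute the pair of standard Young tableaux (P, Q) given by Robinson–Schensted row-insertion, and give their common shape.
P = [1, 2, 3, 6] / [4, 5, 7];  Q = [1, 2, 5, 6] / [3, 4, 7];  common shape = (4, 3)

Row-insert the values π_1, π_2, … into P one at a time, bumping the leftmost entry strictly greater than the inserted value down to the next row. The recording tableau Q records, in position (i, j), the step at which that cell was added to P.
  Insert 4 (step 1): P = [4];  Q = [1]
  Insert 5 (step 2): P = [4, 5];  Q = [1, 2]
  Insert 1 (step 3): P = [1, 5] / [4];  Q = [1, 2] / [3]
  Insert 2 (step 4): P = [1, 2] / [4, 5];  Q = [1, 2] / [3, 4]
  Insert 3 (step 5): P = [1, 2, 3] / [4, 5];  Q = [1, 2, 5] / [3, 4]
  Insert 7 (step 6): P = [1, 2, 3, 7] / [4, 5];  Q = [1, 2, 5, 6] / [3, 4]
  Insert 6 (step 7): P = [1, 2, 3, 6] / [4, 5, 7];  Q = [1, 2, 5, 6] / [3, 4, 7]
Final shape: (4, 3).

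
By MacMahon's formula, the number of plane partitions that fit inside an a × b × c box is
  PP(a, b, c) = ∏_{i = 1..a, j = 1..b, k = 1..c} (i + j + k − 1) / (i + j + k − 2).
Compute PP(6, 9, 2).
PP(6, 9, 2) = 5725720

Evaluate the triple product over i = 1..6, j = 1..9, k = 1..2. The factors are (2/1) · (3/2) · (3/2) · (4/3) · (4/3) · (5/4) · (5/4) · (6/5) · … (108 factors total). The numerators and denominators telescope so the product is an integer; carrying out the multiplication exactly gives PP(6, 9, 2) = 5725720.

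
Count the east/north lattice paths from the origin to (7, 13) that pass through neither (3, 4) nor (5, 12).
Number of paths = 38656

Inclusion–exclusion. Total paths: C(20, 7) = 77520. Through P₁: C(7, 3)·C(13, 4) = 25025. Through P₂: C(17, 5)·C(3, 2) = 18564. Since P₁ is strictly southwest of P₂, a monotone path through both must visit P₁ then P₂; paths through both = C(7, 3)·C(10, 2)·C(3, 2) = 4725. Avoid both = 77520 − 25025 − 18564 + 4725 = 38656.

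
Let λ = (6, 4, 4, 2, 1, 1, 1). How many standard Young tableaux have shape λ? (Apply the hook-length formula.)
# SYT of shape (6, 4, 4, 2, 1, 1, 1) = 40738698

Hook-length formula: f^λ = n! / Π hook(c), product over all cells c of the Young diagram. For λ = (6, 4, 4, 2, 1, 1, 1), n = 19 boxes. Hook lengths by row (left-to-right, top-to-bottom): [12, 8, 6, 5, 2, 1]; [9, 5, 3, 2]; [8, 4, 2, 1]; [5, 1]; [3]; [2]; [1]. Product of hooks = 2985984000. So f^λ = 19! / 2985984000 = 121645100408832000 / 2985984000 = 40738698.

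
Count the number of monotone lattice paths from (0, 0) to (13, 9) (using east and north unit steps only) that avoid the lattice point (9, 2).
Number of paths = 479270

Total paths from (0, 0) to (13, 9): C(22, 13) = 497420. Paths through (9, 2): (paths (0, 0) → (9, 2)) × (paths (9, 2) → (13, 9)) = C(11, 9) · C(11, 4) = 55 · 330 = 18150. Avoidance count = 497420 − 18150 = 479270.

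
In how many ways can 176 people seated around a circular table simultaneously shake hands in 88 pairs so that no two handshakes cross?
C_88 = 64633260585762914370496637486146181462681535261000

These noncrossing handshakes are counted by the Catalan number C_n = (1/(n + 1)) · C(2n, n). For n = 88: C_88 = (1/89) · C(176, 88) = 5752360192132899378974200736267010150178656638229000/89 = 64633260585762914370496637486146181462681535261000.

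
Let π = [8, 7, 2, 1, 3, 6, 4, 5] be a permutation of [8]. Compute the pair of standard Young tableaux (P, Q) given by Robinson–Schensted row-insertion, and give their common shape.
P = [1, 3, 4, 5] / [2, 6] / [7] / [8];  Q = [1, 5, 6, 8] / [2, 7] / [3] / [4];  common shape = (4, 2, 1, 1)

Row-insert the values π_1, π_2, … into P one at a time, bumping the leftmost entry strictly greater than the inserted value down to the next row. The recording tableau Q records, in position (i, j), the step at which that cell was added to P.
  Insert 8 (step 1): P = [8];  Q = [1]
  Insert 7 (step 2): P = [7] / [8];  Q = [1] / [2]
  Insert 2 (step 3): P = [2] / [7] / [8];  Q = [1] / [2] / [3]
  Insert 1 (step 4): P = [1] / [2] / [7] / [8];  Q = [1] / [2] / [3] / [4]
  Insert 3 (step 5): P = [1, 3] / [2] / [7] / [8];  Q = [1, 5] / [2] / [3] / [4]
  Insert 6 (step 6): P = [1, 3, 6] / [2] / [7] / [8];  Q = [1, 5, 6] / [2] / [3] / [4]
  Insert 4 (step 7): P = [1, 3, 4] / [2, 6] / [7] / [8];  Q = [1, 5, 6] / [2, 7] / [3] / [4]
  Insert 5 (step 8): P = [1, 3, 4, 5] / [2, 6] / [7] / [8];  Q = [1, 5, 6, 8] / [2, 7] / [3] / [4]
Final shape: (4, 2, 1, 1).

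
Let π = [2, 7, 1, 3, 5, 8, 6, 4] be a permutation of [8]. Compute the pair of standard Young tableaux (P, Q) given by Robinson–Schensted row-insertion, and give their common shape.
P = [1, 3, 4, 6] / [2, 5, 8] / [7];  Q = [1, 2, 5, 6] / [3, 4, 7] / [8];  common shape = (4, 3, 1)

Row-insert the values π_1, π_2, … into P one at a time, bumping the leftmost entry strictly greater than the inserted value down to the next row. The recording tableau Q records, in position (i, j), the step at which that cell was added to P.
  Insert 2 (step 1): P = [2];  Q = [1]
  Insert 7 (step 2): P = [2, 7];  Q = [1, 2]
  Insert 1 (step 3): P = [1, 7] / [2];  Q = [1, 2] / [3]
  Insert 3 (step 4): P = [1, 3] / [2, 7];  Q = [1, 2] / [3, 4]
  Insert 5 (step 5): P = [1, 3, 5] / [2, 7];  Q = [1, 2, 5] / [3, 4]
  Insert 8 (step 6): P = [1, 3, 5, 8] / [2, 7];  Q = [1, 2, 5, 6] / [3, 4]
  Insert 6 (step 7): P = [1, 3, 5, 6] / [2, 7, 8];  Q = [1, 2, 5, 6] / [3, 4, 7]
  Insert 4 (step 8): P = [1, 3, 4, 6] / [2, 5, 8] / [7];  Q = [1, 2, 5, 6] / [3, 4, 7] / [8]
Final shape: (4, 3, 1).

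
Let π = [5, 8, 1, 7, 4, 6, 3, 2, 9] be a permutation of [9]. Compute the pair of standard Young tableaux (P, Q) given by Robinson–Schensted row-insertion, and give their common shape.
P = [1, 2, 6, 9] / [3, 7] / [4] / [5] / [8];  Q = [1, 2, 6, 9] / [3, 4] / [5] / [7] / [8];  common shape = (4, 2, 1, 1, 1)

Row-insert the values π_1, π_2, … into P one at a time, bumping the leftmost entry strictly greater than the inserted value down to the next row. The recording tableau Q records, in position (i, j), the step at which that cell was added to P.
  Insert 5 (step 1): P = [5];  Q = [1]
  Insert 8 (step 2): P = [5, 8];  Q = [1, 2]
  Insert 1 (step 3): P = [1, 8] / [5];  Q = [1, 2] / [3]
  Insert 7 (step 4): P = [1, 7] / [5, 8];  Q = [1, 2] / [3, 4]
  Insert 4 (step 5): P = [1, 4] / [5, 7] / [8];  Q = [1, 2] / [3, 4] / [5]
  Insert 6 (step 6): P = [1, 4, 6] / [5, 7] / [8];  Q = [1, 2, 6] / [3, 4] / [5]
  Insert 3 (step 7): P = [1, 3, 6] / [4, 7] / [5] / [8];  Q = [1, 2, 6] / [3, 4] / [5] / [7]
  Insert 2 (step 8): P = [1, 2, 6] / [3, 7] / [4] / [5] / [8];  Q = [1, 2, 6] / [3, 4] / [5] / [7] / [8]
  Insert 9 (step 9): P = [1, 2, 6, 9] / [3, 7] / [4] / [5] / [8];  Q = [1, 2, 6, 9] / [3, 4] / [5] / [7] / [8]
Final shape: (4, 2, 1, 1, 1).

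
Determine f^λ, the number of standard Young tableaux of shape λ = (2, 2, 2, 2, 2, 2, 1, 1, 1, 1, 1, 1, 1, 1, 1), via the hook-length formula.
# SYT of shape (2, 2, 2, 2, 2, 2, 1, 1, 1, 1, 1, 1, 1, 1, 1) = 33915

Hook-length formula: f^λ = n! / Π hook(c), product over all cells c of the Young diagram. For λ = (2, 2, 2, 2, 2, 2, 1, 1, 1, 1, 1, 1, 1, 1, 1), n = 21 boxes. Hook lengths by row (left-to-right, top-to-bottom): [16, 6]; [15, 5]; [14, 4]; [13, 3]; [12, 2]; [11, 1]; [9]; [8]; [7]; [6]; [5]; [4]; [3]; [2]; [1]. Product of hooks = 1506440871936000. So f^λ = 21! / 1506440871936000 = 51090942171709440000 / 1506440871936000 = 33915.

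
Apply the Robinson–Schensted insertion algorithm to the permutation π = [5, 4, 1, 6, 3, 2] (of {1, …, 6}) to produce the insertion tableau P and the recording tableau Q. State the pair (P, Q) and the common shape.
P = [1, 2] / [3, 6] / [4] / [5];  Q = [1, 4] / [2, 5] / [3] / [6];  common shape = (2, 2, 1, 1)

Row-insert the values π_1, π_2, … into P one at a time, bumping the leftmost entry strictly greater than the inserted value down to the next row. The recording tableau Q records, in position (i, j), the step at which that cell was added to P.
  Insert 5 (step 1): P = [5];  Q = [1]
  Insert 4 (step 2): P = [4] / [5];  Q = [1] / [2]
  Insert 1 (step 3): P = [1] / [4] / [5];  Q = [1] / [2] / [3]
  Insert 6 (step 4): P = [1, 6] / [4] / [5];  Q = [1, 4] / [2] / [3]
  Insert 3 (step 5): P = [1, 3] / [4, 6] / [5];  Q = [1, 4] / [2, 5] / [3]
  Insert 2 (step 6): P = [1, 2] / [3, 6] / [4] / [5];  Q = [1, 4] / [2, 5] / [3] / [6]
Final shape: (2, 2, 1, 1).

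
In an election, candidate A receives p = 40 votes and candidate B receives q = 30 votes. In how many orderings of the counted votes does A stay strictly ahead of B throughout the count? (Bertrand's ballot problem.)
Strict-lead orderings = 7906820008306215304

Total orderings of the 70 votes with 40 for A: C(70, 40) = 55347740058143507128. By the Bertrand ballot formula (Cycle Lemma / reflection principle), the number of orderings in which A is strictly ahead of B throughout is (p − q)/(p + q) · C(p + q, p) = (40 − 30)/(40 + 30) · 55347740058143507128 = 7906820008306215304.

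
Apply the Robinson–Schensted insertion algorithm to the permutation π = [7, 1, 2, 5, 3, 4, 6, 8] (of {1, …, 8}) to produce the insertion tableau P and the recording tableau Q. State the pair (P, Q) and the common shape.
P = [1, 2, 3, 4, 6, 8] / [5] / [7];  Q = [1, 3, 4, 6, 7, 8] / [2] / [5];  common shape = (6, 1, 1)

Row-insert the values π_1, π_2, … into P one at a time, bumping the leftmost entry strictly greater than the inserted value down to the next row. The recording tableau Q records, in position (i, j), the step at which that cell was added to P.
  Insert 7 (step 1): P = [7];  Q = [1]
  Insert 1 (step 2): P = [1] / [7];  Q = [1] / [2]
  Insert 2 (step 3): P = [1, 2] / [7];  Q = [1, 3] / [2]
  Insert 5 (step 4): P = [1, 2, 5] / [7];  Q = [1, 3, 4] / [2]
  Insert 3 (step 5): P = [1, 2, 3] / [5] / [7];  Q = [1, 3, 4] / [2] / [5]
  Insert 4 (step 6): P = [1, 2, 3, 4] / [5] / [7];  Q = [1, 3, 4, 6] / [2] / [5]
  Insert 6 (step 7): P = [1, 2, 3, 4, 6] / [5] / [7];  Q = [1, 3, 4, 6, 7] / [2] / [5]
  Insert 8 (step 8): P = [1, 2, 3, 4, 6, 8] / [5] / [7];  Q = [1, 3, 4, 6, 7, 8] / [2] / [5]
Final shape: (6, 1, 1).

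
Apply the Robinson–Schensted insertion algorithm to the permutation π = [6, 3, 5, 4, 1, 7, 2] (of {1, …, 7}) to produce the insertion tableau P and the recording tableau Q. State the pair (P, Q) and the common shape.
P = [1, 2, 7] / [3, 4] / [5] / [6];  Q = [1, 3, 6] / [2, 7] / [4] / [5];  common shape = (3, 2, 1, 1)

Row-insert the values π_1, π_2, … into P one at a time, bumping the leftmost entry strictly greater than the inserted value down to the next row. The recording tableau Q records, in position (i, j), the step at which that cell was added to P.
  Insert 6 (step 1): P = [6];  Q = [1]
  Insert 3 (step 2): P = [3] / [6];  Q = [1] / [2]
  Insert 5 (step 3): P = [3, 5] / [6];  Q = [1, 3] / [2]
  Insert 4 (step 4): P = [3, 4] / [5] / [6];  Q = [1, 3] / [2] / [4]
  Insert 1 (step 5): P = [1, 4] / [3] / [5] / [6];  Q = [1, 3] / [2] / [4] / [5]
  Insert 7 (step 6): P = [1, 4, 7] / [3] / [5] / [6];  Q = [1, 3, 6] / [2] / [4] / [5]
  Insert 2 (step 7): P = [1, 2, 7] / [3, 4] / [5] / [6];  Q = [1, 3, 6] / [2, 7] / [4] / [5]
Final shape: (3, 2, 1, 1).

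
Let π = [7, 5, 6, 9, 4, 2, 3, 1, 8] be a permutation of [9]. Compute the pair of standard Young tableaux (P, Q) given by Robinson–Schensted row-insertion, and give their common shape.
P = [1, 3, 8] / [2, 6, 9] / [4] / [5] / [7];  Q = [1, 3, 4] / [2, 7, 9] / [5] / [6] / [8];  common shape = (3, 3, 1, 1, 1)

Row-insert the values π_1, π_2, … into P one at a time, bumping the leftmost entry strictly greater than the inserted value down to the next row. The recording tableau Q records, in position (i, j), the step at which that cell was added to P.
  Insert 7 (step 1): P = [7];  Q = [1]
  Insert 5 (step 2): P = [5] / [7];  Q = [1] / [2]
  Insert 6 (step 3): P = [5, 6] / [7];  Q = [1, 3] / [2]
  Insert 9 (step 4): P = [5, 6, 9] / [7];  Q = [1, 3, 4] / [2]
  Insert 4 (step 5): P = [4, 6, 9] / [5] / [7];  Q = [1, 3, 4] / [2] / [5]
  Insert 2 (step 6): P = [2, 6, 9] / [4] / [5] / [7];  Q = [1, 3, 4] / [2] / [5] / [6]
  Insert 3 (step 7): P = [2, 3, 9] / [4, 6] / [5] / [7];  Q = [1, 3, 4] / [2, 7] / [5] / [6]
  Insert 1 (step 8): P = [1, 3, 9] / [2, 6] / [4] / [5] / [7];  Q = [1, 3, 4] / [2, 7] / [5] / [6] / [8]
  Insert 8 (step 9): P = [1, 3, 8] / [2, 6, 9] / [4] / [5] / [7];  Q = [1, 3, 4] / [2, 7, 9] / [5] / [6] / [8]
Final shape: (3, 3, 1, 1, 1).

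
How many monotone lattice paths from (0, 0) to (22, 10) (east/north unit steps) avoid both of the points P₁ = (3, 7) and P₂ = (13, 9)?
Number of paths = 59432440

Inclusion–exclusion. Total paths: C(32, 22) = 64512240. Through P₁: C(10, 3)·C(22, 19) = 184800. Through P₂: C(22, 13)·C(10, 9) = 4974200. Since P₁ is strictly southwest of P₂, a monotone path through both must visit P₁ then P₂; paths through both = C(10, 3)·C(12, 10)·C(10, 9) = 79200. Avoid both = 64512240 − 184800 − 4974200 + 79200 = 59432440.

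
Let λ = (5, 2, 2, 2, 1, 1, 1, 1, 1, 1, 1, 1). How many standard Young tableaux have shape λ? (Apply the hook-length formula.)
# SYT of shape (5, 2, 2, 2, 1, 1, 1, 1, 1, 1, 1, 1) = 566865

Hook-length formula: f^λ = n! / Π hook(c), product over all cells c of the Young diagram. For λ = (5, 2, 2, 2, 1, 1, 1, 1, 1, 1, 1, 1), n = 19 boxes. Hook lengths by row (left-to-right, top-to-bottom): [16, 7, 3, 2, 1]; [12, 3]; [11, 2]; [10, 1]; [8]; [7]; [6]; [5]; [4]; [3]; [2]; [1]. Product of hooks = 214592716800. So f^λ = 19! / 214592716800 = 121645100408832000 / 214592716800 = 566865.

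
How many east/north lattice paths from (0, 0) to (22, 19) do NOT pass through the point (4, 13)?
Number of paths = 244342331720

Total paths from (0, 0) to (22, 19): C(41, 22) = 244662670200. Paths through (4, 13): (paths (0, 0) → (4, 13)) × (paths (4, 13) → (22, 19)) = C(17, 4) · C(24, 18) = 2380 · 134596 = 320338480. Avoidance count = 244662670200 − 320338480 = 244342331720.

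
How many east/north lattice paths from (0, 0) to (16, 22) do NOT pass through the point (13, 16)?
Number of paths = 16539405570

Total paths from (0, 0) to (16, 22): C(38, 16) = 22239974430. Paths through (13, 16): (paths (0, 0) → (13, 16)) × (paths (13, 16) → (16, 22)) = C(29, 13) · C(9, 3) = 67863915 · 84 = 5700568860. Avoidance count = 22239974430 − 5700568860 = 16539405570.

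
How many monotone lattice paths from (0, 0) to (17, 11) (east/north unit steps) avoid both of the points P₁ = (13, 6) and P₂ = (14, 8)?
Number of paths = 13288068

Inclusion–exclusion. Total paths: C(28, 17) = 21474180. Through P₁: C(19, 13)·C(9, 4) = 3418632. Through P₂: C(22, 14)·C(6, 3) = 6395400. Since P₁ is strictly southwest of P₂, a monotone path through both must visit P₁ then P₂; paths through both = C(19, 13)·C(3, 1)·C(6, 3) = 1627920. Avoid both = 21474180 − 3418632 − 6395400 + 1627920 = 13288068.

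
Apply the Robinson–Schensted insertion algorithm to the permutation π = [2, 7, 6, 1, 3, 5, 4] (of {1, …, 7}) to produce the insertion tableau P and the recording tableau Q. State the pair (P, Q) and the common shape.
P = [1, 3, 4] / [2, 5] / [6] / [7];  Q = [1, 2, 6] / [3, 5] / [4] / [7];  common shape = (3, 2, 1, 1)

Row-insert the values π_1, π_2, … into P one at a time, bumping the leftmost entry strictly greater than the inserted value down to the next row. The recording tableau Q records, in position (i, j), the step at which that cell was added to P.
  Insert 2 (step 1): P = [2];  Q = [1]
  Insert 7 (step 2): P = [2, 7];  Q = [1, 2]
  Insert 6 (step 3): P = [2, 6] / [7];  Q = [1, 2] / [3]
  Insert 1 (step 4): P = [1, 6] / [2] / [7];  Q = [1, 2] / [3] / [4]
  Insert 3 (step 5): P = [1, 3] / [2, 6] / [7];  Q = [1, 2] / [3, 5] / [4]
  Insert 5 (step 6): P = [1, 3, 5] / [2, 6] / [7];  Q = [1, 2, 6] / [3, 5] / [4]
  Insert 4 (step 7): P = [1, 3, 4] / [2, 5] / [6] / [7];  Q = [1, 2, 6] / [3, 5] / [4] / [7]
Final shape: (3, 2, 1, 1).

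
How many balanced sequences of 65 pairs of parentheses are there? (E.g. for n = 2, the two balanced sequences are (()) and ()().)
C_65 = 1440418573150919668872489894243865350

These balanced parentheses are counted by the Catalan number C_n = (1/(n + 1)) · C(2n, n). For n = 65: C_65 = (1/66) · C(130, 65) = 95067625827960698145584333020095113100/66 = 1440418573150919668872489894243865350.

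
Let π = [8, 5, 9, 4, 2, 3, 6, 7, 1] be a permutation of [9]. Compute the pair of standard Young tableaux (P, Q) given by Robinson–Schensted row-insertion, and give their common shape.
P = [1, 3, 6, 7] / [2, 9] / [4] / [5] / [8];  Q = [1, 3, 7, 8] / [2, 6] / [4] / [5] / [9];  common shape = (4, 2, 1, 1, 1)

Row-insert the values π_1, π_2, … into P one at a time, bumping the leftmost entry strictly greater than the inserted value down to the next row. The recording tableau Q records, in position (i, j), the step at which that cell was added to P.
  Insert 8 (step 1): P = [8];  Q = [1]
  Insert 5 (step 2): P = [5] / [8];  Q = [1] / [2]
  Insert 9 (step 3): P = [5, 9] / [8];  Q = [1, 3] / [2]
  Insert 4 (step 4): P = [4, 9] / [5] / [8];  Q = [1, 3] / [2] / [4]
  Insert 2 (step 5): P = [2, 9] / [4] / [5] / [8];  Q = [1, 3] / [2] / [4] / [5]
  Insert 3 (step 6): P = [2, 3] / [4, 9] / [5] / [8];  Q = [1, 3] / [2, 6] / [4] / [5]
  Insert 6 (step 7): P = [2, 3, 6] / [4, 9] / [5] / [8];  Q = [1, 3, 7] / [2, 6] / [4] / [5]
  Insert 7 (step 8): P = [2, 3, 6, 7] / [4, 9] / [5] / [8];  Q = [1, 3, 7, 8] / [2, 6] / [4] / [5]
  Insert 1 (step 9): P = [1, 3, 6, 7] / [2, 9] / [4] / [5] / [8];  Q = [1, 3, 7, 8] / [2, 6] / [4] / [5] / [9]
Final shape: (4, 2, 1, 1, 1).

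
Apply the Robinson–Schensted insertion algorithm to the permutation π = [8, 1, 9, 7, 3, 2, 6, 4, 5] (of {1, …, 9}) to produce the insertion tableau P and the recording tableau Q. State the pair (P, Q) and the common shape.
P = [1, 2, 4, 5] / [3, 6] / [7, 9] / [8];  Q = [1, 3, 7, 9] / [2, 4] / [5, 8] / [6];  common shape = (4, 2, 2, 1)

Row-insert the values π_1, π_2, … into P one at a time, bumping the leftmost entry strictly greater than the inserted value down to the next row. The recording tableau Q records, in position (i, j), the step at which that cell was added to P.
  Insert 8 (step 1): P = [8];  Q = [1]
  Insert 1 (step 2): P = [1] / [8];  Q = [1] / [2]
  Insert 9 (step 3): P = [1, 9] / [8];  Q = [1, 3] / [2]
  Insert 7 (step 4): P = [1, 7] / [8, 9];  Q = [1, 3] / [2, 4]
  Insert 3 (step 5): P = [1, 3] / [7, 9] / [8];  Q = [1, 3] / [2, 4] / [5]
  Insert 2 (step 6): P = [1, 2] / [3, 9] / [7] / [8];  Q = [1, 3] / [2, 4] / [5] / [6]
  Insert 6 (step 7): P = [1, 2, 6] / [3, 9] / [7] / [8];  Q = [1, 3, 7] / [2, 4] / [5] / [6]
  Insert 4 (step 8): P = [1, 2, 4] / [3, 6] / [7, 9] / [8];  Q = [1, 3, 7] / [2, 4] / [5, 8] / [6]
  Insert 5 (step 9): P = [1, 2, 4, 5] / [3, 6] / [7, 9] / [8];  Q = [1, 3, 7, 9] / [2, 4] / [5, 8] / [6]
Final shape: (4, 2, 2, 1).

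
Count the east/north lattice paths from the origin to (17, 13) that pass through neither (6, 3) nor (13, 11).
Number of paths = 60797646

Inclusion–exclusion. Total paths: C(30, 17) = 119759850. Through P₁: C(9, 6)·C(21, 11) = 29628144. Through P₂: C(24, 13)·C(6, 4) = 37442160. Since P₁ is strictly southwest of P₂, a monotone path through both must visit P₁ then P₂; paths through both = C(9, 6)·C(15, 7)·C(6, 4) = 8108100. Avoid both = 119759850 − 29628144 − 37442160 + 8108100 = 60797646.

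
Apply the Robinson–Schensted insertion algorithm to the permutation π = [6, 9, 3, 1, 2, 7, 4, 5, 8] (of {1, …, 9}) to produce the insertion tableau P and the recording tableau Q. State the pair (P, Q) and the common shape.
P = [1, 2, 4, 5, 8] / [3, 7] / [6, 9];  Q = [1, 2, 6, 8, 9] / [3, 5] / [4, 7];  common shape = (5, 2, 2)

Row-insert the values π_1, π_2, … into P one at a time, bumping the leftmost entry strictly greater than the inserted value down to the next row. The recording tableau Q records, in position (i, j), the step at which that cell was added to P.
  Insert 6 (step 1): P = [6];  Q = [1]
  Insert 9 (step 2): P = [6, 9];  Q = [1, 2]
  Insert 3 (step 3): P = [3, 9] / [6];  Q = [1, 2] / [3]
  Insert 1 (step 4): P = [1, 9] / [3] / [6];  Q = [1, 2] / [3] / [4]
  Insert 2 (step 5): P = [1, 2] / [3, 9] / [6];  Q = [1, 2] / [3, 5] / [4]
  Insert 7 (step 6): P = [1, 2, 7] / [3, 9] / [6];  Q = [1, 2, 6] / [3, 5] / [4]
  Insert 4 (step 7): P = [1, 2, 4] / [3, 7] / [6, 9];  Q = [1, 2, 6] / [3, 5] / [4, 7]
  Insert 5 (step 8): P = [1, 2, 4, 5] / [3, 7] / [6, 9];  Q = [1, 2, 6, 8] / [3, 5] / [4, 7]
  Insert 8 (step 9): P = [1, 2, 4, 5, 8] / [3, 7] / [6, 9];  Q = [1, 2, 6, 8, 9] / [3, 5] / [4, 7]
Final shape: (5, 2, 2).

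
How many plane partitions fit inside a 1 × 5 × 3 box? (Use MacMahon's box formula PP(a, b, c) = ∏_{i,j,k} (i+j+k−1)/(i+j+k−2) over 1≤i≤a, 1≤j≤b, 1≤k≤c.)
PP(1, 5, 3) = 56

Evaluate the triple product over i = 1..1, j = 1..5, k = 1..3. The factors are (2/1) · (3/2) · (4/3) · (3/2) · (4/3) · (5/4) · (4/3) · (5/4) · … (15 factors total). The numerators and denominators telescope so the product is an integer; carrying out the multiplication exactly gives PP(1, 5, 3) = 56.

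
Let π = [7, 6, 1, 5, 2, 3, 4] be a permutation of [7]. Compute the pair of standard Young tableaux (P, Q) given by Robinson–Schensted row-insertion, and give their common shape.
P = [1, 2, 3, 4] / [5] / [6] / [7];  Q = [1, 4, 6, 7] / [2] / [3] / [5];  common shape = (4, 1, 1, 1)

Row-insert the values π_1, π_2, … into P one at a time, bumping the leftmost entry strictly greater than the inserted value down to the next row. The recording tableau Q records, in position (i, j), the step at which that cell was added to P.
  Insert 7 (step 1): P = [7];  Q = [1]
  Insert 6 (step 2): P = [6] / [7];  Q = [1] / [2]
  Insert 1 (step 3): P = [1] / [6] / [7];  Q = [1] / [2] / [3]
  Insert 5 (step 4): P = [1, 5] / [6] / [7];  Q = [1, 4] / [2] / [3]
  Insert 2 (step 5): P = [1, 2] / [5] / [6] / [7];  Q = [1, 4] / [2] / [3] / [5]
  Insert 3 (step 6): P = [1, 2, 3] / [5] / [6] / [7];  Q = [1, 4, 6] / [2] / [3] / [5]
  Insert 4 (step 7): P = [1, 2, 3, 4] / [5] / [6] / [7];  Q = [1, 4, 6, 7] / [2] / [3] / [5]
Final shape: (4, 1, 1, 1).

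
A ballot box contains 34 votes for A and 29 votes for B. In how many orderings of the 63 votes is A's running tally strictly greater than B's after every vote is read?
Strict-lead orderings = 60278571820325425

Total orderings of the 63 votes with 34 for A: C(63, 34) = 759510004936100355. By the Bertrand ballot formula (Cycle Lemma / reflection principle), the number of orderings in which A is strictly ahead of B throughout is (p − q)/(p + q) · C(p + q, p) = (34 − 29)/(34 + 29) · 759510004936100355 = 60278571820325425.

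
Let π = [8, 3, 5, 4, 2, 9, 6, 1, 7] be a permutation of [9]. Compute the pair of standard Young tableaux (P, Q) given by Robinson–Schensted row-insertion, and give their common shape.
P = [1, 4, 6, 7] / [2, 9] / [3] / [5] / [8];  Q = [1, 3, 6, 9] / [2, 7] / [4] / [5] / [8];  common shape = (4, 2, 1, 1, 1)

Row-insert the values π_1, π_2, … into P one at a time, bumping the leftmost entry strictly greater than the inserted value down to the next row. The recording tableau Q records, in position (i, j), the step at which that cell was added to P.
  Insert 8 (step 1): P = [8];  Q = [1]
  Insert 3 (step 2): P = [3] / [8];  Q = [1] / [2]
  Insert 5 (step 3): P = [3, 5] / [8];  Q = [1, 3] / [2]
  Insert 4 (step 4): P = [3, 4] / [5] / [8];  Q = [1, 3] / [2] / [4]
  Insert 2 (step 5): P = [2, 4] / [3] / [5] / [8];  Q = [1, 3] / [2] / [4] / [5]
  Insert 9 (step 6): P = [2, 4, 9] / [3] / [5] / [8];  Q = [1, 3, 6] / [2] / [4] / [5]
  Insert 6 (step 7): P = [2, 4, 6] / [3, 9] / [5] / [8];  Q = [1, 3, 6] / [2, 7] / [4] / [5]
  Insert 1 (step 8): P = [1, 4, 6] / [2, 9] / [3] / [5] / [8];  Q = [1, 3, 6] / [2, 7] / [4] / [5] / [8]
  Insert 7 (step 9): P = [1, 4, 6, 7] / [2, 9] / [3] / [5] / [8];  Q = [1, 3, 6, 9] / [2, 7] / [4] / [5] / [8]
Final shape: (4, 2, 1, 1, 1).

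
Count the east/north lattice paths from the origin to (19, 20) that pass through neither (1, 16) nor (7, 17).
Number of paths = 68765716880

Inclusion–exclusion. Total paths: C(39, 19) = 68923264410. Through P₁: C(17, 1)·C(22, 18) = 124355. Through P₂: C(24, 7)·C(15, 12) = 157477320. Since P₁ is strictly southwest of P₂, a monotone path through both must visit P₁ then P₂; paths through both = C(17, 1)·C(7, 6)·C(15, 12) = 54145. Avoid both = 68923264410 − 124355 − 157477320 + 54145 = 68765716880.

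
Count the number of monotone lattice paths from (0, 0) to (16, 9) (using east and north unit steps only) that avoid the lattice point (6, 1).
Number of paths = 1736669

Total paths from (0, 0) to (16, 9): C(25, 16) = 2042975. Paths through (6, 1): (paths (0, 0) → (6, 1)) × (paths (6, 1) → (16, 9)) = C(7, 6) · C(18, 10) = 7 · 43758 = 306306. Avoidance count = 2042975 − 306306 = 1736669.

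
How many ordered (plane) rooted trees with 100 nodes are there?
C_99 = 227508830794229349661819540395688853956041682601541047340

These ordered rooted trees are counted by the Catalan number C_n = (1/(n + 1)) · C(2n, n). For n = 99: C_99 = (1/100) · C(198, 99) = 22750883079422934966181954039568885395604168260154104734000/100 = 227508830794229349661819540395688853956041682601541047340.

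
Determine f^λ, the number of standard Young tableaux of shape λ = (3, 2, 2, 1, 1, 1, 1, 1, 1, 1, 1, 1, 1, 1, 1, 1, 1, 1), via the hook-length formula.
# SYT of shape (3, 2, 2, 1, 1, 1, 1, 1, 1, 1, 1, 1, 1, 1, 1, 1, 1, 1) = 17556

Hook-length formula: f^λ = n! / Π hook(c), product over all cells c of the Young diagram. For λ = (3, 2, 2, 1, 1, 1, 1, 1, 1, 1, 1, 1, 1, 1, 1, 1, 1, 1), n = 22 boxes. Hook lengths by row (left-to-right, top-to-bottom): [20, 4, 1]; [18, 2]; [17, 1]; [15]; [14]; [13]; [12]; [11]; [10]; [9]; [8]; [7]; [6]; [5]; [4]; [3]; [2]; [1]. Product of hooks = 64023737057280000. So f^λ = 22! / 64023737057280000 = 1124000727777607680000 / 64023737057280000 = 17556.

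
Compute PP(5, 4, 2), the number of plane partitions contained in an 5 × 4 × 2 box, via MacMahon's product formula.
PP(5, 4, 2) = 5292

Evaluate the triple product over i = 1..5, j = 1..4, k = 1..2. The factors are (2/1) · (3/2) · (3/2) · (4/3) · (4/3) · (5/4) · (5/4) · (6/5) · … (40 factors total). The numerators and denominators telescope so the product is an integer; carrying out the multiplication exactly gives PP(5, 4, 2) = 5292.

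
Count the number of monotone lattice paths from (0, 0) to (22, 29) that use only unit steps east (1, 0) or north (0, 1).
Number of paths = 156077261327400

A monotone lattice path from (0, 0) to (22, 29) consists of 22 east steps and 29 north steps in some order, so it is determined by which 22 of the 51 steps are east. The count is C(51, 22) = 156077261327400.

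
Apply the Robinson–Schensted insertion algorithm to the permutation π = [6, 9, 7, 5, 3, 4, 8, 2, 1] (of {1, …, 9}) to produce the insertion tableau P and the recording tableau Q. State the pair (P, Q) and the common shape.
P = [1, 4, 8] / [2, 7] / [3] / [5] / [6] / [9];  Q = [1, 2, 7] / [3, 6] / [4] / [5] / [8] / [9];  common shape = (3, 2, 1, 1, 1, 1)

Row-insert the values π_1, π_2, … into P one at a time, bumping the leftmost entry strictly greater than the inserted value down to the next row. The recording tableau Q records, in position (i, j), the step at which that cell was added to P.
  Insert 6 (step 1): P = [6];  Q = [1]
  Insert 9 (step 2): P = [6, 9];  Q = [1, 2]
  Insert 7 (step 3): P = [6, 7] / [9];  Q = [1, 2] / [3]
  Insert 5 (step 4): P = [5, 7] / [6] / [9];  Q = [1, 2] / [3] / [4]
  Insert 3 (step 5): P = [3, 7] / [5] / [6] / [9];  Q = [1, 2] / [3] / [4] / [5]
  Insert 4 (step 6): P = [3, 4] / [5, 7] / [6] / [9];  Q = [1, 2] / [3, 6] / [4] / [5]
  Insert 8 (step 7): P = [3, 4, 8] / [5, 7] / [6] / [9];  Q = [1, 2, 7] / [3, 6] / [4] / [5]
  Insert 2 (step 8): P = [2, 4, 8] / [3, 7] / [5] / [6] / [9];  Q = [1, 2, 7] / [3, 6] / [4] / [5] / [8]
  Insert 1 (step 9): P = [1, 4, 8] / [2, 7] / [3] / [5] / [6] / [9];  Q = [1, 2, 7] / [3, 6] / [4] / [5] / [8] / [9]
Final shape: (3, 2, 1, 1, 1, 1).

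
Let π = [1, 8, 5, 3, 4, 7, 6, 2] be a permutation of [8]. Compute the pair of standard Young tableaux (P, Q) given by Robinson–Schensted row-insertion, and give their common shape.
P = [1, 2, 4, 6] / [3, 7] / [5] / [8];  Q = [1, 2, 5, 6] / [3, 7] / [4] / [8];  common shape = (4, 2, 1, 1)

Row-insert the values π_1, π_2, … into P one at a time, bumping the leftmost entry strictly greater than the inserted value down to the next row. The recording tableau Q records, in position (i, j), the step at which that cell was added to P.
  Insert 1 (step 1): P = [1];  Q = [1]
  Insert 8 (step 2): P = [1, 8];  Q = [1, 2]
  Insert 5 (step 3): P = [1, 5] / [8];  Q = [1, 2] / [3]
  Insert 3 (step 4): P = [1, 3] / [5] / [8];  Q = [1, 2] / [3] / [4]
  Insert 4 (step 5): P = [1, 3, 4] / [5] / [8];  Q = [1, 2, 5] / [3] / [4]
  Insert 7 (step 6): P = [1, 3, 4, 7] / [5] / [8];  Q = [1, 2, 5, 6] / [3] / [4]
  Insert 6 (step 7): P = [1, 3, 4, 6] / [5, 7] / [8];  Q = [1, 2, 5, 6] / [3, 7] / [4]
  Insert 2 (step 8): P = [1, 2, 4, 6] / [3, 7] / [5] / [8];  Q = [1, 2, 5, 6] / [3, 7] / [4] / [8]
Final shape: (4, 2, 1, 1).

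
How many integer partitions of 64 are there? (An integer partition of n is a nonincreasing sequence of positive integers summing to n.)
p(64) = 1741630

Compute p(n) via the recurrence p(n, m) = p(n, m−1) + p(n−m, m), where p(n, m) counts partitions of n with all parts ≤ m and p(n) = p(n, n). The base cases are p(0, m) = 1 and p(n, 0) = 0 for n > 0. Filling the table yields p(64) = 1741630. (Euler's pentagonal recurrence is an alternative.)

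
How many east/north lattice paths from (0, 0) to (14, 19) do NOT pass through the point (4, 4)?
Number of paths = 589996000

Total paths from (0, 0) to (14, 19): C(33, 14) = 818809200. Paths through (4, 4): (paths (0, 0) → (4, 4)) × (paths (4, 4) → (14, 19)) = C(8, 4) · C(25, 10) = 70 · 3268760 = 228813200. Avoidance count = 818809200 − 228813200 = 589996000.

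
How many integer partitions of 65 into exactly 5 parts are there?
p(65, 5 parts) = 7166

Partitions of n into exactly k parts are in bijection with partitions of n − k into at most k parts (subtract 1 from each part). So p(65, exactly 5) = p(60, parts ≤ 5). Computing via the recurrence p(m, j) = p(m, j−1) + p(m−j, j) gives 7166.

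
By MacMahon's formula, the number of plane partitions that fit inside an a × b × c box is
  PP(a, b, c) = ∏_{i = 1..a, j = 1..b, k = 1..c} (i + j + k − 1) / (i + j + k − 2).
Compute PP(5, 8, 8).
PP(5, 8, 8) = 3940599631842016

Evaluate the triple product over i = 1..5, j = 1..8, k = 1..8. The factors are (2/1) · (3/2) · (4/3) · (5/4) · (6/5) · (7/6) · (8/7) · (9/8) · … (320 factors total). The numerators and denominators telescope so the product is an integer; carrying out the multiplication exactly gives PP(5, 8, 8) = 3940599631842016.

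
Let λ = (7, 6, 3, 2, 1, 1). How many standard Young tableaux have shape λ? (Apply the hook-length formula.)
# SYT of shape (7, 6, 3, 2, 1, 1) = 177365760

Hook-length formula: f^λ = n! / Π hook(c), product over all cells c of the Young diagram. For λ = (7, 6, 3, 2, 1, 1), n = 20 boxes. Hook lengths by row (left-to-right, top-to-bottom): [12, 9, 7, 5, 4, 3, 1]; [10, 7, 5, 3, 2, 1]; [6, 3, 1]; [4, 1]; [2]; [1]. Product of hooks = 13716864000. So f^λ = 20! / 13716864000 = 2432902008176640000 / 13716864000 = 177365760.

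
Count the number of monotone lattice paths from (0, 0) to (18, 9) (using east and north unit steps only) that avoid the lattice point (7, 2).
Number of paths = 3541161

Total paths from (0, 0) to (18, 9): C(27, 18) = 4686825. Paths through (7, 2): (paths (0, 0) → (7, 2)) × (paths (7, 2) → (18, 9)) = C(9, 7) · C(18, 11) = 36 · 31824 = 1145664. Avoidance count = 4686825 − 1145664 = 3541161.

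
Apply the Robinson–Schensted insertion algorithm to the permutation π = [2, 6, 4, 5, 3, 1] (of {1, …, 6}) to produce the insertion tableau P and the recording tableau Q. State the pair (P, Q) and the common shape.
P = [1, 3, 5] / [2] / [4] / [6];  Q = [1, 2, 4] / [3] / [5] / [6];  common shape = (3, 1, 1, 1)

Row-insert the values π_1, π_2, … into P one at a time, bumping the leftmost entry strictly greater than the inserted value down to the next row. The recording tableau Q records, in position (i, j), the step at which that cell was added to P.
  Insert 2 (step 1): P = [2];  Q = [1]
  Insert 6 (step 2): P = [2, 6];  Q = [1, 2]
  Insert 4 (step 3): P = [2, 4] / [6];  Q = [1, 2] / [3]
  Insert 5 (step 4): P = [2, 4, 5] / [6];  Q = [1, 2, 4] / [3]
  Insert 3 (step 5): P = [2, 3, 5] / [4] / [6];  Q = [1, 2, 4] / [3] / [5]
  Insert 1 (step 6): P = [1, 3, 5] / [2] / [4] / [6];  Q = [1, 2, 4] / [3] / [5] / [6]
Final shape: (3, 1, 1, 1).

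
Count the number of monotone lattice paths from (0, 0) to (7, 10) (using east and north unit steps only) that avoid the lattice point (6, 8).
Number of paths = 10439

Total paths from (0, 0) to (7, 10): C(17, 7) = 19448. Paths through (6, 8): (paths (0, 0) → (6, 8)) × (paths (6, 8) → (7, 10)) = C(14, 6) · C(3, 1) = 3003 · 3 = 9009. Avoidance count = 19448 − 9009 = 10439.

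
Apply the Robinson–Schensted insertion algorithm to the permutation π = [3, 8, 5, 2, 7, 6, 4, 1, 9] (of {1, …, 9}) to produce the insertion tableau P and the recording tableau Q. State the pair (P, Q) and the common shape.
P = [1, 4, 6, 9] / [2, 5] / [3] / [7] / [8];  Q = [1, 2, 5, 9] / [3, 6] / [4] / [7] / [8];  common shape = (4, 2, 1, 1, 1)

Row-insert the values π_1, π_2, … into P one at a time, bumping the leftmost entry strictly greater than the inserted value down to the next row. The recording tableau Q records, in position (i, j), the step at which that cell was added to P.
  Insert 3 (step 1): P = [3];  Q = [1]
  Insert 8 (step 2): P = [3, 8];  Q = [1, 2]
  Insert 5 (step 3): P = [3, 5] / [8];  Q = [1, 2] / [3]
  Insert 2 (step 4): P = [2, 5] / [3] / [8];  Q = [1, 2] / [3] / [4]
  Insert 7 (step 5): P = [2, 5, 7] / [3] / [8];  Q = [1, 2, 5] / [3] / [4]
  Insert 6 (step 6): P = [2, 5, 6] / [3, 7] / [8];  Q = [1, 2, 5] / [3, 6] / [4]
  Insert 4 (step 7): P = [2, 4, 6] / [3, 5] / [7] / [8];  Q = [1, 2, 5] / [3, 6] / [4] / [7]
  Insert 1 (step 8): P = [1, 4, 6] / [2, 5] / [3] / [7] / [8];  Q = [1, 2, 5] / [3, 6] / [4] / [7] / [8]
  Insert 9 (step 9): P = [1, 4, 6, 9] / [2, 5] / [3] / [7] / [8];  Q = [1, 2, 5, 9] / [3, 6] / [4] / [7] / [8]
Final shape: (4, 2, 1, 1, 1).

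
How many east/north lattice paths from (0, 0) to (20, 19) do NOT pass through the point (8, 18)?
Number of paths = 68902954835

Total paths from (0, 0) to (20, 19): C(39, 20) = 68923264410. Paths through (8, 18): (paths (0, 0) → (8, 18)) × (paths (8, 18) → (20, 19)) = C(26, 8) · C(13, 12) = 1562275 · 13 = 20309575. Avoidance count = 68923264410 − 20309575 = 68902954835.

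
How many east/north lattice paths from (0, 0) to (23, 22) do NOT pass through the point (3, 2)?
Number of paths = 2738250075600

Total paths from (0, 0) to (23, 22): C(45, 23) = 4116715363800. Paths through (3, 2): (paths (0, 0) → (3, 2)) × (paths (3, 2) → (23, 22)) = C(5, 3) · C(40, 20) = 10 · 137846528820 = 1378465288200. Avoidance count = 4116715363800 − 1378465288200 = 2738250075600.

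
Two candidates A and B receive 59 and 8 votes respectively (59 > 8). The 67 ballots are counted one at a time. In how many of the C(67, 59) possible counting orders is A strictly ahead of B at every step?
Strict-lead orderings = 4964782680

Total orderings of the 67 votes with 59 for A: C(67, 59) = 6522361560. By the Bertrand ballot formula (Cycle Lemma / reflection principle), the number of orderings in which A is strictly ahead of B throughout is (p − q)/(p + q) · C(p + q, p) = (59 − 8)/(59 + 8) · 6522361560 = 4964782680.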